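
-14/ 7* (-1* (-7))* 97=-1358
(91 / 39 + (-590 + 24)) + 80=-483.67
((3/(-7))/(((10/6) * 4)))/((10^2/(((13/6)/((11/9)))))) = -351/308000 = -0.00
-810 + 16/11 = -8894/11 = -808.55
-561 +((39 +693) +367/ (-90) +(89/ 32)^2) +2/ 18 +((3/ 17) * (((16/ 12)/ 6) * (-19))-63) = 9663493/ 87040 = 111.02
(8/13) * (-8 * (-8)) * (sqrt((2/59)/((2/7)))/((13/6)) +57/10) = 3072 * sqrt(413)/9971 +14592/65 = 230.75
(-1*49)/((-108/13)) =5.90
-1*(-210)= 210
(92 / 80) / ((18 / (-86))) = -989 / 180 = -5.49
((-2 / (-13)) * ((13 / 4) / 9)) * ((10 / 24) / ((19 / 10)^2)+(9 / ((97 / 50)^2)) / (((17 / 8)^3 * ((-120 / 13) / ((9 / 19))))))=5138078125 / 901137772998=0.01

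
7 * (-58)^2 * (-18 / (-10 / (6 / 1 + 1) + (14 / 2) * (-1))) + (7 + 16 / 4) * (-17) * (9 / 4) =11768895 / 236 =49868.20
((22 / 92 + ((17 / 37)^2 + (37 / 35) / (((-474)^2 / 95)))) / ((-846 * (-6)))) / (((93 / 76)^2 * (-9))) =-8056787371799 / 1222914360347444709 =-0.00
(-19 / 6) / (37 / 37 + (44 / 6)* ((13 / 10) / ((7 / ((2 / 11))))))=-665 / 262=-2.54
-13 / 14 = -0.93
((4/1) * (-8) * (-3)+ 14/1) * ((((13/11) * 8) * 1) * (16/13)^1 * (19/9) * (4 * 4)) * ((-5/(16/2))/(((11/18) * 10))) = -48640/11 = -4421.82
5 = 5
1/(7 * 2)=1/14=0.07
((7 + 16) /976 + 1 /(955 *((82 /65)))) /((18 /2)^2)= 186457 /619087536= 0.00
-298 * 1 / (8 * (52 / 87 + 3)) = -10.35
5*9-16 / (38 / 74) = 263 / 19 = 13.84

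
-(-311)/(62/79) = 24569/62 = 396.27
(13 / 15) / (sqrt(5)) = 13 * sqrt(5) / 75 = 0.39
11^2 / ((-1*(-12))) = 121 / 12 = 10.08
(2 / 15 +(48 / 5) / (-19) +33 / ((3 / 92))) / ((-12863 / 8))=-2306512 / 3665955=-0.63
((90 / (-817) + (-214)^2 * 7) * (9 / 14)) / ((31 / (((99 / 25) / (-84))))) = -313.40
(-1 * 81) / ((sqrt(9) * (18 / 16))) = -24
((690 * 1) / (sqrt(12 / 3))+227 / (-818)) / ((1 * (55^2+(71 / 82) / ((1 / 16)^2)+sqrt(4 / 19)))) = 29240234798541 / 275389792391566 - 474013423 * sqrt(19) / 137694896195783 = 0.11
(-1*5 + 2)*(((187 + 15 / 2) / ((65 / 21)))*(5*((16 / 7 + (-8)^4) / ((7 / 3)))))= -150655032 / 91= -1655549.80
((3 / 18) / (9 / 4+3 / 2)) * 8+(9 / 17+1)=1442 / 765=1.88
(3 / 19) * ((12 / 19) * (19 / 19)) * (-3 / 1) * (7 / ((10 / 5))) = -378 / 361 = -1.05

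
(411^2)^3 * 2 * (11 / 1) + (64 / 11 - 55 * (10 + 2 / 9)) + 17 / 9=3499351368059797387 / 33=106040950547266587.48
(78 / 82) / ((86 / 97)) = 3783 / 3526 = 1.07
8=8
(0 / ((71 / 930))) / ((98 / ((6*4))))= 0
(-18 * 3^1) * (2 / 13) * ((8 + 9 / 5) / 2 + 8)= -6966 / 65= -107.17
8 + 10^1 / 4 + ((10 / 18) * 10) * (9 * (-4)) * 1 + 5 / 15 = -1135 / 6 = -189.17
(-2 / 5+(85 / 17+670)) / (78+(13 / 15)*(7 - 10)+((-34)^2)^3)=3373 / 7724022457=0.00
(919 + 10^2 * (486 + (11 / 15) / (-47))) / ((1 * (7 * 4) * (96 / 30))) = 34909795 / 63168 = 552.65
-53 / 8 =-6.62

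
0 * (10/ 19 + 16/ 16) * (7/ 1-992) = 0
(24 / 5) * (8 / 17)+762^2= 49354932 / 85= 580646.26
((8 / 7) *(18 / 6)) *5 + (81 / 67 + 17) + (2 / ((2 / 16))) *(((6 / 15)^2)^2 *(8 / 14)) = 10431108 / 293125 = 35.59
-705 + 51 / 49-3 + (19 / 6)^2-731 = -2518871 / 1764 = -1427.93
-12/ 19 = -0.63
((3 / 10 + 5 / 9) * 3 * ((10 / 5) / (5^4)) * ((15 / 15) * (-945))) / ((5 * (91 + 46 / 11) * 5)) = -17787 / 5453125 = -0.00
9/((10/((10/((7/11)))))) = 99/7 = 14.14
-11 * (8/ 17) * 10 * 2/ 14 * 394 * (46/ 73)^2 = -1156.92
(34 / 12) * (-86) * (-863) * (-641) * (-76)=30732634748 / 3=10244211582.67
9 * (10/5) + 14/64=18.22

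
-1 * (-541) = 541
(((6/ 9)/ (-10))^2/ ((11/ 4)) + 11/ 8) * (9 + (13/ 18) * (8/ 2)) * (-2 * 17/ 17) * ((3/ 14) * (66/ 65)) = -2916499/ 409500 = -7.12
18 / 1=18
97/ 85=1.14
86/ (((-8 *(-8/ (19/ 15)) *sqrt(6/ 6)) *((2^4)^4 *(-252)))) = -817/ 7927234560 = -0.00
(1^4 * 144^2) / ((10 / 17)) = 176256 / 5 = 35251.20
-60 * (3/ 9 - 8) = 460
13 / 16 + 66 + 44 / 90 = 67.30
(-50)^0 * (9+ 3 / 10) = 9.30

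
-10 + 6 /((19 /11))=-124 /19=-6.53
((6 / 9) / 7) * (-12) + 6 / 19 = -110 / 133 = -0.83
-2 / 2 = -1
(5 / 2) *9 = 45 / 2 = 22.50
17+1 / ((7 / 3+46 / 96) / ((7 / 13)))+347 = 213052 / 585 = 364.19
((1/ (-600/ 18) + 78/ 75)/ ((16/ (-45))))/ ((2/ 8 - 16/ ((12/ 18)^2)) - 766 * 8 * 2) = 101/ 437040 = 0.00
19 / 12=1.58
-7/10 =-0.70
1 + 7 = 8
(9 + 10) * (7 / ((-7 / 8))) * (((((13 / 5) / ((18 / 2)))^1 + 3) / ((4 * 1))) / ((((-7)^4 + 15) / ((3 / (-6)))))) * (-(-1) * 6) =703 / 4530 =0.16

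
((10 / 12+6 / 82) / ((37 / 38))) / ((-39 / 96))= -135584 / 59163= -2.29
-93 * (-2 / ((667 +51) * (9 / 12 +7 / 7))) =372 / 2513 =0.15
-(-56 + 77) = -21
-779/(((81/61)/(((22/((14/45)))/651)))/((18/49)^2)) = -31362540/3647119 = -8.60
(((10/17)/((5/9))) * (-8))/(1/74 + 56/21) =-31968/10115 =-3.16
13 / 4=3.25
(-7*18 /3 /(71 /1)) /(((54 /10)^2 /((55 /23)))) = -19250 /396819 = -0.05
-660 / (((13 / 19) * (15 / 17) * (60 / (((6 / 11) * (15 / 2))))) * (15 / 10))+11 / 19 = -49.11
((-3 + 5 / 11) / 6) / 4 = -7 / 66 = -0.11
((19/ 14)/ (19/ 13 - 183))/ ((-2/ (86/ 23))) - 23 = -17467539/ 759920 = -22.99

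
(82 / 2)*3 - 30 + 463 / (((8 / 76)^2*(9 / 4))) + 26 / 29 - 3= 18662.34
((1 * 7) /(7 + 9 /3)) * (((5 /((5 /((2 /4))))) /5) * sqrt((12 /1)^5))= 504 * sqrt(3) /25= 34.92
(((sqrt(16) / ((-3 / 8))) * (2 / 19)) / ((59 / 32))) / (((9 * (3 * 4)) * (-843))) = 512 / 76545243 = 0.00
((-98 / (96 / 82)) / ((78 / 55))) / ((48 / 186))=-3425345 / 14976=-228.72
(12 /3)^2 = 16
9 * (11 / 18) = 11 / 2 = 5.50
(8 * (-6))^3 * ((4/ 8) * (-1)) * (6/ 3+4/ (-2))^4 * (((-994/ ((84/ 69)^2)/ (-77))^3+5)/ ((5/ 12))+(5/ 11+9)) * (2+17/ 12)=0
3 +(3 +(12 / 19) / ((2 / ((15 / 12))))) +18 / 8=657 / 76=8.64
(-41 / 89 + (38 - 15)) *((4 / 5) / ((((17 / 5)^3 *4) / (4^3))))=188800 / 25721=7.34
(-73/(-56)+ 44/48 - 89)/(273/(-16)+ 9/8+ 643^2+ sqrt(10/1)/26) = -32596398863158/155294606860707069+ 3032432*sqrt(10)/155294606860707069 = -0.00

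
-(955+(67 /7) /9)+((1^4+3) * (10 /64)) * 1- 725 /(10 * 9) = -161867 /168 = -963.49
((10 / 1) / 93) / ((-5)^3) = -2 / 2325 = -0.00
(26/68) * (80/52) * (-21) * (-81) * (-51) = -51030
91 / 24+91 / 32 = 637 / 96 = 6.64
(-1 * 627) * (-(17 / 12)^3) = 1026817 / 576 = 1782.67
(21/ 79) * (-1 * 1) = -21/ 79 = -0.27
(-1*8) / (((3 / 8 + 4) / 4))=-256 / 35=-7.31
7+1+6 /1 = 14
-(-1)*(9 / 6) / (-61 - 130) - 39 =-14901 / 382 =-39.01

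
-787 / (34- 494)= 787 / 460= 1.71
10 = 10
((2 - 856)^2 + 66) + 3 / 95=69291293 / 95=729382.03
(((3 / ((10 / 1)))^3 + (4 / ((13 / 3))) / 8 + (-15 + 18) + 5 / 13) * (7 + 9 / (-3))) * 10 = 3527 / 25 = 141.08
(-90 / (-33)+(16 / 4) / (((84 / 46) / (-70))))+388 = 7834 / 33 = 237.39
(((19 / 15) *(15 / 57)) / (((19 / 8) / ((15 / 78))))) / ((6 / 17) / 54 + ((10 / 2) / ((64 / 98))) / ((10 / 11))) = 65280 / 20385157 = 0.00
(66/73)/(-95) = -66/6935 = -0.01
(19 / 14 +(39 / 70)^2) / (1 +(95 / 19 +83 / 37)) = 302327 / 1494500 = 0.20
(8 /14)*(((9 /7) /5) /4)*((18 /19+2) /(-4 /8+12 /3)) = 144 /4655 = 0.03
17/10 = 1.70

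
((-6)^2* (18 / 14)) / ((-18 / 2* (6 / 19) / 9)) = -1026 / 7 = -146.57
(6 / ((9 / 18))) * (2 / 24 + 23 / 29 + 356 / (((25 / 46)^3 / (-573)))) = -6909666071239 / 453125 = -15248918.23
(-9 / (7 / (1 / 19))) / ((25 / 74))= -666 / 3325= -0.20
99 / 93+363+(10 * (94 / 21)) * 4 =353566 / 651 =543.11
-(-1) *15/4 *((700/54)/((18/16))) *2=7000/81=86.42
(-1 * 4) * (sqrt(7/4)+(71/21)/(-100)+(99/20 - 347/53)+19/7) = -2 * sqrt(7) - 120572/27825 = -9.62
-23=-23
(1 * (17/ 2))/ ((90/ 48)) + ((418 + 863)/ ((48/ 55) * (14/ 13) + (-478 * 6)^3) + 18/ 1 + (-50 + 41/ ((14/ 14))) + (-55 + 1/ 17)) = -59366988418504199/ 1433713611787680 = -41.41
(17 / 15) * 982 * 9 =10016.40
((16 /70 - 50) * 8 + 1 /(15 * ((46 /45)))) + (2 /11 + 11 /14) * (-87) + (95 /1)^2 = 75645772 /8855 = 8542.72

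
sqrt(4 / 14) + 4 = sqrt(14) / 7 + 4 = 4.53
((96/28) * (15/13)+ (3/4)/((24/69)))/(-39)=-5933/37856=-0.16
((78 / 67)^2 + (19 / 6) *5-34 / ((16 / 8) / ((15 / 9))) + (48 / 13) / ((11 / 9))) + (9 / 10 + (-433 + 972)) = 1706807799 / 3209635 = 531.78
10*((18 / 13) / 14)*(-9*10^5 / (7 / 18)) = -1458000000 / 637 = -2288854.00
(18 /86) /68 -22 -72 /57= -1292237 /55556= -23.26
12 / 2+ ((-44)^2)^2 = 3748102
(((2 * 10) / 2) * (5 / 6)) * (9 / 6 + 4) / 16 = 275 / 96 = 2.86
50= 50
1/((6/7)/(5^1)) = 35/6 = 5.83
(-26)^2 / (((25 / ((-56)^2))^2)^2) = 65380902624034816 / 390625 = 167375110717.53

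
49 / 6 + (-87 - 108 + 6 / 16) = -4475 / 24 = -186.46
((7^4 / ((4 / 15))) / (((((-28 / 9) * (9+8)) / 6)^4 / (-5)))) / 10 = -7971615 / 10690688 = -0.75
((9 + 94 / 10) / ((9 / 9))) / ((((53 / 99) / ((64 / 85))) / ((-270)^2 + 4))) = 42496616448 / 22525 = 1886642.24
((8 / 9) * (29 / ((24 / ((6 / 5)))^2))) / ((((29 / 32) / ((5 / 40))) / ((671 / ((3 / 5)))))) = 1342 / 135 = 9.94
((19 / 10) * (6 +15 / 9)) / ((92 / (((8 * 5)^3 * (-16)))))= -486400 / 3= -162133.33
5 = 5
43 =43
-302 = -302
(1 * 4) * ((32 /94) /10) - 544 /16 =-7958 /235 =-33.86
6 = 6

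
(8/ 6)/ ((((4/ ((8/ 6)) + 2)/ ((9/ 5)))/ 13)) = 6.24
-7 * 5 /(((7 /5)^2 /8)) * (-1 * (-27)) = -27000 /7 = -3857.14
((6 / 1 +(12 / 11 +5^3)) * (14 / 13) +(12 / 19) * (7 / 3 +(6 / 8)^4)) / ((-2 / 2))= -25026877 / 173888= -143.93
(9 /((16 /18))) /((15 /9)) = 243 /40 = 6.08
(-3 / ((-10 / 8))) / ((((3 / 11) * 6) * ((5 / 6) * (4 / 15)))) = 6.60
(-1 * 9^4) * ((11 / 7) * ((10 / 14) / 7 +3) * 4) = -43879968 / 343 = -127929.94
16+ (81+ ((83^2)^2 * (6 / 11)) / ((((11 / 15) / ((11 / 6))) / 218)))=155188710737 / 11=14108064612.45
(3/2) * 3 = 9/2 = 4.50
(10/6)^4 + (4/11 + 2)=8981/891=10.08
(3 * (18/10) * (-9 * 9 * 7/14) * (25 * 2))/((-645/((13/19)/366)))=3159/99674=0.03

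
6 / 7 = 0.86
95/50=19/10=1.90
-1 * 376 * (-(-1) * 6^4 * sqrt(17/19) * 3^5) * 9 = -1065716352 * sqrt(323)/19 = -1008066748.77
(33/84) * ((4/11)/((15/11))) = 11/105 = 0.10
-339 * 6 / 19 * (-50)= 101700 / 19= 5352.63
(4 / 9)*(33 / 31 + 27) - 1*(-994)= 93602 / 93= 1006.47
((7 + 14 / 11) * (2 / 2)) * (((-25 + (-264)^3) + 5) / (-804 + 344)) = 418594631 / 1265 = 330904.85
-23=-23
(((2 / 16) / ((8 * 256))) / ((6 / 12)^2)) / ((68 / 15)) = 15 / 278528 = 0.00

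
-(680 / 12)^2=-28900 / 9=-3211.11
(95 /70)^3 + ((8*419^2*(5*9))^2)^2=15955932367656657785458690000000.00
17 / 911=0.02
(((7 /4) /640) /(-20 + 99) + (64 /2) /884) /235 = 1619467 /10503334400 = 0.00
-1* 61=-61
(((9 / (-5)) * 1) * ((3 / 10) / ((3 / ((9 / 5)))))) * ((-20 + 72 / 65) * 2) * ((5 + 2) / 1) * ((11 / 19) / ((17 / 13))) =7659036 / 201875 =37.94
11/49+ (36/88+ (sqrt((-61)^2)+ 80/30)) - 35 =94757/3234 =29.30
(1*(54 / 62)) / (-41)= -27 / 1271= -0.02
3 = 3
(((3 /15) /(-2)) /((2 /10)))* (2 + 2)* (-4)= 8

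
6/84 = 1/14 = 0.07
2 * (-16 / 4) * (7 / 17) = -56 / 17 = -3.29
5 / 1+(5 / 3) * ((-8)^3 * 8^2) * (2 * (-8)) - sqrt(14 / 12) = 2621455 / 3 - sqrt(42) / 6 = 873817.25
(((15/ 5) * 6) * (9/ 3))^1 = 54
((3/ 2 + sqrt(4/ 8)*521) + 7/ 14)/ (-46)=-521*sqrt(2)/ 92 - 1/ 23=-8.05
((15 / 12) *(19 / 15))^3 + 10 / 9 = 8779 / 1728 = 5.08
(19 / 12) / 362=19 / 4344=0.00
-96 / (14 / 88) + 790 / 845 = -712750 / 1183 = -602.49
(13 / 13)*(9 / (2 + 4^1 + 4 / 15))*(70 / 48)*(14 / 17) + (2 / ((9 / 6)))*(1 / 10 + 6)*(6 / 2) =834949 / 31960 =26.12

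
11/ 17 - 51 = -856/ 17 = -50.35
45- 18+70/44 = 28.59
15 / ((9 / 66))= 110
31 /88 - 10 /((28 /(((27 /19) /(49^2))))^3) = 4037877025189598023 /11462360587638061024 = 0.35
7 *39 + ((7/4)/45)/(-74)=3636353/13320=273.00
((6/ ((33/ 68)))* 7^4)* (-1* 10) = -3265360/ 11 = -296850.91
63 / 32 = 1.97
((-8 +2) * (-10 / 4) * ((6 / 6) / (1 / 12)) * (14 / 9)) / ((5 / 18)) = 1008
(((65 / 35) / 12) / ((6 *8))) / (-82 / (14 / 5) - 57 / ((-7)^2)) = -91 / 859392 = -0.00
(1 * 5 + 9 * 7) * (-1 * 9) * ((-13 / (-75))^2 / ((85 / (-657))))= 444132 / 3125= 142.12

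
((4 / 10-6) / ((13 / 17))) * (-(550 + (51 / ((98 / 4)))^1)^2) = 49763127872 / 22295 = 2232030.85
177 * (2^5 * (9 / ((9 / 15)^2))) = 141600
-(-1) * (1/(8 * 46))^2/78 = 1/10563072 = 0.00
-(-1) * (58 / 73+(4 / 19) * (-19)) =-234 / 73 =-3.21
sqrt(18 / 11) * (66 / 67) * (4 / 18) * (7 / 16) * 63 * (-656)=-72324 * sqrt(22) / 67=-5063.13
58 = 58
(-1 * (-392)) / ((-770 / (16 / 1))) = -448 / 55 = -8.15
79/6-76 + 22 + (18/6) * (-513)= -1579.83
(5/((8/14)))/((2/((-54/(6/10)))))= -1575/4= -393.75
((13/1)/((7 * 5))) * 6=78/35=2.23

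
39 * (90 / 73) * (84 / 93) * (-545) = -53562600 / 2263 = -23668.85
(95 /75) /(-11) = -19 /165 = -0.12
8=8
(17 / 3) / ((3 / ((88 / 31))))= 1496 / 279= 5.36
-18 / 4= -9 / 2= -4.50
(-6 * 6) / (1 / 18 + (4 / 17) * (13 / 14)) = -77112 / 587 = -131.37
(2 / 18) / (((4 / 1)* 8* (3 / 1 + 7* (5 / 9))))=1 / 1984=0.00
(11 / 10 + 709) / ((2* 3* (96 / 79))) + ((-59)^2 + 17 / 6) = 6875953 / 1920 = 3581.23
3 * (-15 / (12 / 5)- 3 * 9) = -399 / 4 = -99.75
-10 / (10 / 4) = -4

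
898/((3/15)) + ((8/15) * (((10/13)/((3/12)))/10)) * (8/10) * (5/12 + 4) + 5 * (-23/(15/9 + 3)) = 182880119/40950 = 4465.94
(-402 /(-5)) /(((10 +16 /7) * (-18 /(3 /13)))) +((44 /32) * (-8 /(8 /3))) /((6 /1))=-34497 /44720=-0.77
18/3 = 6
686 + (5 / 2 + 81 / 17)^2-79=762701 / 1156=659.78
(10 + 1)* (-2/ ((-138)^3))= 11/ 1314036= 0.00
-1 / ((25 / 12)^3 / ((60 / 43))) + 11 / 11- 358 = -47992611 / 134375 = -357.15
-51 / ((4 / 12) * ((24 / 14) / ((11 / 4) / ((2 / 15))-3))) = -50337 / 32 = -1573.03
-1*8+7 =-1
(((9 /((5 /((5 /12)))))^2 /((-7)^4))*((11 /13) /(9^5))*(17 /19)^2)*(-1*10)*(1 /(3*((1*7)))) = -15895 /12420012523464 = -0.00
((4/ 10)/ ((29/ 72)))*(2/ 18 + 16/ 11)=496/ 319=1.55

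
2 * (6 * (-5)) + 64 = 4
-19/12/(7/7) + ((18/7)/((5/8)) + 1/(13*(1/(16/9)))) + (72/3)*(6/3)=829937/16380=50.67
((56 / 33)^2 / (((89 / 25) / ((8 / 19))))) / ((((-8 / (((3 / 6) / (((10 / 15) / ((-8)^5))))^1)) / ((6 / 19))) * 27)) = 1284505600 / 104965443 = 12.24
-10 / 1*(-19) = 190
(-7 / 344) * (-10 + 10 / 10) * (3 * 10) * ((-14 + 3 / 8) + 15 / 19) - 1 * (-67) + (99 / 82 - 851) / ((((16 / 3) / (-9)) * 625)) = -410783539 / 334970000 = -1.23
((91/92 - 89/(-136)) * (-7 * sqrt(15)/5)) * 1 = -35987 * sqrt(15)/15640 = -8.91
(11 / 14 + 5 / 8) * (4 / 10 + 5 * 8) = 7979 / 140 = 56.99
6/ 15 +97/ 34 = 553/ 170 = 3.25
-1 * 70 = -70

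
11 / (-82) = -11 / 82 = -0.13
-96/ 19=-5.05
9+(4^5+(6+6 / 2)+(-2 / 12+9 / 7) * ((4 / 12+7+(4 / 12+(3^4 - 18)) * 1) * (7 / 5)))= 51872 / 45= 1152.71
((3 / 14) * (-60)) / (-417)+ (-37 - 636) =-672.97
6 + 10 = 16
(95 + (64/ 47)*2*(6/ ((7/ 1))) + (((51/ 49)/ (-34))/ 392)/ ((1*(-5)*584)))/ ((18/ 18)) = 513167294221/ 5272211840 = 97.33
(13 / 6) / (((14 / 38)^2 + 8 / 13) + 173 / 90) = 915135 / 1129139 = 0.81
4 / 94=2 / 47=0.04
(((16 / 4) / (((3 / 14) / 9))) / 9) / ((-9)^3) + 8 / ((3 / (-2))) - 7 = -12.36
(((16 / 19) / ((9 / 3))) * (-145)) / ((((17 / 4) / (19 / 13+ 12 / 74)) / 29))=-210182720 / 466089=-450.95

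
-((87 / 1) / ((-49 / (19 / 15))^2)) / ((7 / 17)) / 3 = -177973 / 3781575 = -0.05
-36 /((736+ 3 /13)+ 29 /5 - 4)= -585 /11993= -0.05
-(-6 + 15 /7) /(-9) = -3 /7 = -0.43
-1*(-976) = 976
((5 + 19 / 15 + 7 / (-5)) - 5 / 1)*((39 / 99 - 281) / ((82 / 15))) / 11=9260 / 14883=0.62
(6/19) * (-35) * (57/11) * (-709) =446670/11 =40606.36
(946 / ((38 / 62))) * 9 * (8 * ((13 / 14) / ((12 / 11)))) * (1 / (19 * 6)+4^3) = 15300415273 / 2527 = 6054774.54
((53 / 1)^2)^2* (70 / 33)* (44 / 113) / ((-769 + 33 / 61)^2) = 1027616793035 / 93113103558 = 11.04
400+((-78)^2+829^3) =569729273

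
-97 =-97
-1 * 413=-413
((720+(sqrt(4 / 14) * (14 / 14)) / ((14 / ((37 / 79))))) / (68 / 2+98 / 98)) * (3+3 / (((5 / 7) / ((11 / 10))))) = 156.76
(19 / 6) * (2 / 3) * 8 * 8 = 1216 / 9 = 135.11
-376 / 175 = -2.15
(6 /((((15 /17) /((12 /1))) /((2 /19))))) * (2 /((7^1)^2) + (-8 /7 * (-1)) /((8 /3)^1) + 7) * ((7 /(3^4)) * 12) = 132736 /1995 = 66.53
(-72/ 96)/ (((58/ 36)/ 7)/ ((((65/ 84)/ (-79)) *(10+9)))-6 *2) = 11115/ 196168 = 0.06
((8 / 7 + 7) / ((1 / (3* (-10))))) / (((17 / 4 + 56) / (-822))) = 5622480 / 1687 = 3332.83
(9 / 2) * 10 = 45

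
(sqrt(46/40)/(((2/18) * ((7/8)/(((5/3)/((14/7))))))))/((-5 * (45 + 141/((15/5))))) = -3 * sqrt(115)/1610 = -0.02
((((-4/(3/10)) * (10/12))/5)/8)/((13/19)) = -95/234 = -0.41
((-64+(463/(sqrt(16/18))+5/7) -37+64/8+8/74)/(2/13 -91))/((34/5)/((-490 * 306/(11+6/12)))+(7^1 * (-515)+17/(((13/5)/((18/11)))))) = -279605125800/990468615953933+28468214775 * sqrt(2)/26769422052809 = 0.00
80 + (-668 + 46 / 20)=-5857 / 10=-585.70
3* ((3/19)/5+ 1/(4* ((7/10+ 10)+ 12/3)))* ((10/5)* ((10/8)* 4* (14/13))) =2714/1729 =1.57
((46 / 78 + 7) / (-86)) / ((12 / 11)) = -407 / 5031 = -0.08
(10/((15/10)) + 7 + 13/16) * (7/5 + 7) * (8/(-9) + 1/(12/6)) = -47.30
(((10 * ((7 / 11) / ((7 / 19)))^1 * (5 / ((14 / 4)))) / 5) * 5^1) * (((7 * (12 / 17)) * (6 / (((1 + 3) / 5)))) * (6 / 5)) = 205200 / 187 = 1097.33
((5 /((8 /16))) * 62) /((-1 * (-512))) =1.21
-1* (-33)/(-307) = -33/307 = -0.11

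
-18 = -18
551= 551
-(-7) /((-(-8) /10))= 35 /4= 8.75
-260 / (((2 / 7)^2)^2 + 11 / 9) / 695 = -1123668 / 3691145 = -0.30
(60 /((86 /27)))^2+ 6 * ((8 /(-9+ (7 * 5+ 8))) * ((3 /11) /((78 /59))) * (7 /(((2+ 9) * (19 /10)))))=333442268340 /939438071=354.94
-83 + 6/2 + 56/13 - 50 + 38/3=-4408/39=-113.03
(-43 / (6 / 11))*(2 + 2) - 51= -1099 / 3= -366.33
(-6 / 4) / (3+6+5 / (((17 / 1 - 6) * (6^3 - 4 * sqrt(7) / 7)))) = -533586636 / 3202268431+330 * sqrt(7) / 3202268431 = -0.17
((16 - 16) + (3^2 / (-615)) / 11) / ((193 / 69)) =-0.00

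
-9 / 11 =-0.82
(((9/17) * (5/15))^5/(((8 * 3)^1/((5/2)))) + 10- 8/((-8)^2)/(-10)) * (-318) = -90415944819/28397140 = -3183.98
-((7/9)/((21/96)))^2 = -1024/81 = -12.64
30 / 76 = 15 / 38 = 0.39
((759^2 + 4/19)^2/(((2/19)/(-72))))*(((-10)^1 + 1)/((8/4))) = 19408395673505538/19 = 1021494509131870.42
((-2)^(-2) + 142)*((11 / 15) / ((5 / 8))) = 12518 / 75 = 166.91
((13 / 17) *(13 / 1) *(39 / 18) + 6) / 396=2809 / 40392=0.07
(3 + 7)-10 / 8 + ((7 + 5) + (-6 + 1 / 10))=297 / 20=14.85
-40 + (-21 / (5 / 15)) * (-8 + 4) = 212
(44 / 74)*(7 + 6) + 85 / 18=8293 / 666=12.45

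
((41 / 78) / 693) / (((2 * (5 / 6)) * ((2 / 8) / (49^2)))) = 4.37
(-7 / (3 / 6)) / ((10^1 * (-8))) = 7 / 40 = 0.18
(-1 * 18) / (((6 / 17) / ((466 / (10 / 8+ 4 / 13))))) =-411944 / 27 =-15257.19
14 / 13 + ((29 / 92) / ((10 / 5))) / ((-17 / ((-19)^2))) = -92305 / 40664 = -2.27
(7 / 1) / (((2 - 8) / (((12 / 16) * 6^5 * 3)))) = -20412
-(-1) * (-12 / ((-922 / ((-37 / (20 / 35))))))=-0.84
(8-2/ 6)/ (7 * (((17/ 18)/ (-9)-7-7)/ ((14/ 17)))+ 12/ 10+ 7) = -540/ 7867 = -0.07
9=9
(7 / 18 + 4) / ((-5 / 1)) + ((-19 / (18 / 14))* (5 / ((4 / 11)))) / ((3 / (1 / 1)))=-68.61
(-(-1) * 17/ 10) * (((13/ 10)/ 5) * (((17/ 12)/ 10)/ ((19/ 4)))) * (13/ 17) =2873/ 285000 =0.01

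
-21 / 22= -0.95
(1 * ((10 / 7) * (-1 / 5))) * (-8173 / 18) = 129.73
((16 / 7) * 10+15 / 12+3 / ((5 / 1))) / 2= 3459 / 280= 12.35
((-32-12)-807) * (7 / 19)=-5957 / 19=-313.53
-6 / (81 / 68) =-5.04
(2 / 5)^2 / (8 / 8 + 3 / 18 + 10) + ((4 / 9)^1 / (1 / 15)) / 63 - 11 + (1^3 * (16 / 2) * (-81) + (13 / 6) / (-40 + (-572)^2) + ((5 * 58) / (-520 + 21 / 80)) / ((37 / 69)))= -70095740499767073187 / 106218479468127600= -659.92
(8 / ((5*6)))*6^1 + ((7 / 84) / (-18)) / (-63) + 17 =1265549 / 68040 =18.60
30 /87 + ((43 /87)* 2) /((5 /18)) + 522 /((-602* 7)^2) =5025494113 /1287440210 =3.90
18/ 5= 3.60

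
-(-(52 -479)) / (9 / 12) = -1708 / 3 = -569.33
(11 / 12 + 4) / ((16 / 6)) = 59 / 32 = 1.84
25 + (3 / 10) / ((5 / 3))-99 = -3691 / 50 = -73.82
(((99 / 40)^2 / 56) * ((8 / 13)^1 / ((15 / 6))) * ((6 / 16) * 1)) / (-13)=-29403 / 37856000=-0.00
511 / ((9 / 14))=7154 / 9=794.89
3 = 3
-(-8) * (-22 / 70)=-2.51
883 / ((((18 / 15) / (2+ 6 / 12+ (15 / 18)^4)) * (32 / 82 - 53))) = -699622975 / 16772832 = -41.71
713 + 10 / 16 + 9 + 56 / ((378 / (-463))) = 141271 / 216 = 654.03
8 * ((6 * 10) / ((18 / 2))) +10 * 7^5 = 504370 / 3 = 168123.33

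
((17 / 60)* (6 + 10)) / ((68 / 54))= 18 / 5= 3.60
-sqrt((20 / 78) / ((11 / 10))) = -10 * sqrt(429) / 429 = -0.48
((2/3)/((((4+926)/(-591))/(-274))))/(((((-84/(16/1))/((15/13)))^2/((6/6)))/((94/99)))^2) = 15262387456000/62505596926773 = 0.24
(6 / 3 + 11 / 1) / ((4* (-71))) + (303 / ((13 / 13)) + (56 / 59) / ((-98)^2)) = 1741171811 / 5747308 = 302.95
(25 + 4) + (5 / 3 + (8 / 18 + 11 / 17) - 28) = 575 / 153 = 3.76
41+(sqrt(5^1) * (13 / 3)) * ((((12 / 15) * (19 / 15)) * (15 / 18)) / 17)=494 * sqrt(5) / 2295+41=41.48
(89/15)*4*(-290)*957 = -6586712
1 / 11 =0.09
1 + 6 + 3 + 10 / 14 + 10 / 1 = 145 / 7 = 20.71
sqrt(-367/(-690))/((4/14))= 7 * sqrt(253230)/1380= 2.55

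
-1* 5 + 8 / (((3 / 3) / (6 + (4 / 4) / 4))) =45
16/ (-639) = -16/ 639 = -0.03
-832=-832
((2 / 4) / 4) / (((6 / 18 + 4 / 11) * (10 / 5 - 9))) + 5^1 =6407 / 1288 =4.97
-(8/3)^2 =-64/9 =-7.11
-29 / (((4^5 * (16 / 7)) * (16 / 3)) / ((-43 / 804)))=0.00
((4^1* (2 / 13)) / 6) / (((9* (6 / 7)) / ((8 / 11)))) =112 / 11583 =0.01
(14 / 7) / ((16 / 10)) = 5 / 4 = 1.25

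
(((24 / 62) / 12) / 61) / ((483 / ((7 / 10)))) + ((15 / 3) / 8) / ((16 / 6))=0.23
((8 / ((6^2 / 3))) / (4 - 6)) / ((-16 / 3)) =1 / 16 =0.06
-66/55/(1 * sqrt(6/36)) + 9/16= 9/16 - 6 * sqrt(6)/5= -2.38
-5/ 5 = -1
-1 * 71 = -71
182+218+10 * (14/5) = 428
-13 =-13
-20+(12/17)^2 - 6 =-7370/289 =-25.50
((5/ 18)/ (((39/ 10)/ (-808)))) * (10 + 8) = -40400/ 39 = -1035.90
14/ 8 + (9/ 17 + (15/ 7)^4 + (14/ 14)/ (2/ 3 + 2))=7751761/ 326536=23.74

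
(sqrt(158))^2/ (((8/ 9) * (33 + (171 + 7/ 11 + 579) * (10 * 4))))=7821/ 1322572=0.01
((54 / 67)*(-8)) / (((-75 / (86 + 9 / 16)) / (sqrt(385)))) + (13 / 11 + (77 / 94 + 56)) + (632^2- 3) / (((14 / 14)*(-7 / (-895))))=2493*sqrt(385) / 335 + 369636595841 / 7238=51069031.88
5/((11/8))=40/11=3.64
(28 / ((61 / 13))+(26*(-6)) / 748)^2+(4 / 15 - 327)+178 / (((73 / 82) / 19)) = 499451199876958 / 142481015655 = 3505.39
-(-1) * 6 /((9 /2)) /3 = 4 /9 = 0.44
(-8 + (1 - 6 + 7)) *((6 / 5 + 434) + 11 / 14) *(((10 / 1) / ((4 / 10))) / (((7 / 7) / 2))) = -915570 / 7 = -130795.71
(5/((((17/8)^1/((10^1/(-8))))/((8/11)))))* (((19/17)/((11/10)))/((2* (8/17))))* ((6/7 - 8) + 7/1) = 0.33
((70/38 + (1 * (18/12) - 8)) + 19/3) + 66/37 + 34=158003/4218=37.46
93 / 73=1.27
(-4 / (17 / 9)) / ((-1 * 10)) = 18 / 85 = 0.21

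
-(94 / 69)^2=-8836 / 4761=-1.86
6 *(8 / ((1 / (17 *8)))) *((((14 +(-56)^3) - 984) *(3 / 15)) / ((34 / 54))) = -1830843648 / 5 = -366168729.60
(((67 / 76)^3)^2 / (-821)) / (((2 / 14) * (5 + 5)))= -633208675183 / 1582066413608960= -0.00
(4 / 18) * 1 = 2 / 9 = 0.22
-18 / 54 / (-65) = 1 / 195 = 0.01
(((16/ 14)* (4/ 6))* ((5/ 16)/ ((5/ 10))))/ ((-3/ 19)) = -190/ 63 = -3.02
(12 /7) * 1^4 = 1.71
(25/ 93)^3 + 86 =69190327/ 804357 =86.02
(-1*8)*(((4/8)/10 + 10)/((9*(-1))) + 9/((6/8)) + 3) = -111.07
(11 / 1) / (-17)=-11 / 17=-0.65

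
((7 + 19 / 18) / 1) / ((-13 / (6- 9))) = 145 / 78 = 1.86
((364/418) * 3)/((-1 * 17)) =-546/3553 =-0.15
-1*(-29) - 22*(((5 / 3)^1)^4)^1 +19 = -9862 / 81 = -121.75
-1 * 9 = -9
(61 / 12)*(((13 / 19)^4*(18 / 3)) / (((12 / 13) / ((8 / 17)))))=22648873 / 6646371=3.41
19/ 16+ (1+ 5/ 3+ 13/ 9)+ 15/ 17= 15131/ 2448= 6.18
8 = 8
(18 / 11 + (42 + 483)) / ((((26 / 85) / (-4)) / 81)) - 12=-79771326 / 143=-557841.44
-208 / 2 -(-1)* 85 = -19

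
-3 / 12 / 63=-1 / 252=-0.00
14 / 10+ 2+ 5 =42 / 5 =8.40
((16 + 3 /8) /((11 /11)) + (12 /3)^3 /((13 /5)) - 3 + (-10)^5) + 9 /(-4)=-10396283 /104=-99964.26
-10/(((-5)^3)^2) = -2/3125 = -0.00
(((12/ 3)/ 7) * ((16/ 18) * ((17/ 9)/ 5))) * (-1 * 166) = -90304/ 2835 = -31.85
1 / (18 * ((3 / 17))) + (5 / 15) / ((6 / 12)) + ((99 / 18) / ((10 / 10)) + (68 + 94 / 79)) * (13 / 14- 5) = -18103121 / 59724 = -303.11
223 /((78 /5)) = 1115 /78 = 14.29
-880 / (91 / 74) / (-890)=0.80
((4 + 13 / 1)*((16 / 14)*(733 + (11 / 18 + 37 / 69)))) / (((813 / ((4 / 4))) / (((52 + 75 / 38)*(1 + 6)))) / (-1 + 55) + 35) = 10597371379 / 26033723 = 407.06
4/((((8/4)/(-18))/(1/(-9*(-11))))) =-4/11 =-0.36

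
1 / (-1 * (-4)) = 1 / 4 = 0.25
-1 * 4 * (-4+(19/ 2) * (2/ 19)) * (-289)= -3468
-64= -64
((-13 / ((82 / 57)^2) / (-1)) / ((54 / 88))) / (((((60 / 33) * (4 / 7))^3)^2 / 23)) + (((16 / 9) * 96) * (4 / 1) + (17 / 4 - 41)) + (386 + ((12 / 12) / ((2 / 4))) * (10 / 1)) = 546030518698897427 / 440664064000000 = 1239.11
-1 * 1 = -1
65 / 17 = 3.82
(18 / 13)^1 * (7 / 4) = 63 / 26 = 2.42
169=169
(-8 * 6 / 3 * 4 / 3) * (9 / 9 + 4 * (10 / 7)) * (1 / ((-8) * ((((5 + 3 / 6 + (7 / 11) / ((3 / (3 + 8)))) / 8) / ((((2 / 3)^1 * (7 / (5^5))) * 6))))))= 512 / 3125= 0.16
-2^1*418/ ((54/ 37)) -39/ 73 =-1130071/ 1971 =-573.35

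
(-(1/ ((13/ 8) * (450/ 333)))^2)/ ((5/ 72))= -1577088/ 528125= -2.99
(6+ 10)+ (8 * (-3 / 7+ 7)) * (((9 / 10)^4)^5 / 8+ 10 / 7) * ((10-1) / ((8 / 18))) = 1552.99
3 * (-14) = -42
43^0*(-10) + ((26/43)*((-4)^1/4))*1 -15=-1101/43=-25.60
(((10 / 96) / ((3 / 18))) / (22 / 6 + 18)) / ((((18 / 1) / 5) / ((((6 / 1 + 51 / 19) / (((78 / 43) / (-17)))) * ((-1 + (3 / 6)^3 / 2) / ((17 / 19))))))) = 59125 / 86528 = 0.68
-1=-1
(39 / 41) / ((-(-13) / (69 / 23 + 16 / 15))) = 61 / 205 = 0.30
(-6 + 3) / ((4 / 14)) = -21 / 2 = -10.50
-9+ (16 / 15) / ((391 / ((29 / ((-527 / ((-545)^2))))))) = -33127459 / 618171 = -53.59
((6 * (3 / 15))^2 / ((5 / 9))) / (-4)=-81 / 125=-0.65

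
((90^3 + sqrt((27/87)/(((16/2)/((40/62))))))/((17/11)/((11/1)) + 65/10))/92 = 363 * sqrt(8990)/132911756 + 44104500/36961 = 1193.27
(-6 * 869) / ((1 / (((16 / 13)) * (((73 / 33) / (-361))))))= 184544 / 4693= 39.32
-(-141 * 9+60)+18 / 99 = 13301 / 11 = 1209.18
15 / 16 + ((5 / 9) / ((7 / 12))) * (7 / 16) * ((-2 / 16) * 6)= 5 / 8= 0.62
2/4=0.50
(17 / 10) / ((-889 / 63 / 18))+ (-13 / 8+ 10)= 31529 / 5080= 6.21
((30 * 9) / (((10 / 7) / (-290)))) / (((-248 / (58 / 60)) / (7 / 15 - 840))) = -222404973 / 1240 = -179358.85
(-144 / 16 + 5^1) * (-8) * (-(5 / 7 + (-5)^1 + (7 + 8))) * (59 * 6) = -849600 / 7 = -121371.43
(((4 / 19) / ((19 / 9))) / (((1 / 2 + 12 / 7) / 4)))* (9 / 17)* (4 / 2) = 36288 / 190247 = 0.19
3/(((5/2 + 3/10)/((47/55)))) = 141/154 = 0.92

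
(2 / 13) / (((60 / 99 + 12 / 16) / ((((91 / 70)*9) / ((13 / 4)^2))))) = 19008 / 151255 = 0.13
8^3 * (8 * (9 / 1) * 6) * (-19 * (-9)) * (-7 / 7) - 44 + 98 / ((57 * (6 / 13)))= -37822504.27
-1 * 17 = -17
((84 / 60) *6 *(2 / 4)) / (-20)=-21 / 100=-0.21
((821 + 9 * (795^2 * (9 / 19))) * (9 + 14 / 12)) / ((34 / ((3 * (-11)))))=-8590414426 / 323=-26595710.30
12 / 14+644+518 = 8140 / 7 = 1162.86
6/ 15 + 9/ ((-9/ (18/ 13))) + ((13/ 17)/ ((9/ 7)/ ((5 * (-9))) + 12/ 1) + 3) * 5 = 6636928/ 462995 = 14.33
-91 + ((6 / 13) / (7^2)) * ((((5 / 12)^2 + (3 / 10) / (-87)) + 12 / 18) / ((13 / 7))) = -374614967 / 4116840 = -91.00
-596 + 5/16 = -9531/16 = -595.69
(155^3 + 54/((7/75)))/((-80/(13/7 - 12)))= 370210685/784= 472207.51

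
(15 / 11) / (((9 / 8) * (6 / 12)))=80 / 33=2.42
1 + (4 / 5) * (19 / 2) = 43 / 5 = 8.60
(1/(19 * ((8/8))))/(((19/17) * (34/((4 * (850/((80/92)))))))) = 1955/361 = 5.42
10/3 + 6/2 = 19/3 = 6.33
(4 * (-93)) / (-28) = 93 / 7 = 13.29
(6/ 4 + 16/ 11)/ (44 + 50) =65/ 2068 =0.03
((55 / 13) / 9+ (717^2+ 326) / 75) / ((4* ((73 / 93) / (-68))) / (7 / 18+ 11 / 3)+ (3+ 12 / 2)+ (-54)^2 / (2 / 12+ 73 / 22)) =48638082152 / 5997058587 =8.11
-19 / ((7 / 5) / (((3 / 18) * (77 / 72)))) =-1045 / 432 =-2.42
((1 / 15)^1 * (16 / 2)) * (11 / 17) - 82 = -20822 / 255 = -81.65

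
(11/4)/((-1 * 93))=-0.03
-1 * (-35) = 35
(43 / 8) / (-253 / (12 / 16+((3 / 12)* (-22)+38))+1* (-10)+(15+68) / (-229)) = -1309651 / 4378856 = -0.30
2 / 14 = 1 / 7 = 0.14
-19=-19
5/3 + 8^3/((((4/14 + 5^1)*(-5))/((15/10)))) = -27.39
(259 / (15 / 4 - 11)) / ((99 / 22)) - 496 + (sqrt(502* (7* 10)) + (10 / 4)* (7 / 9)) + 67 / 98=-2137087 / 4263 + 2* sqrt(8785)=-313.85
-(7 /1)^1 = -7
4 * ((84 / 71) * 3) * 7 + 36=9612 / 71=135.38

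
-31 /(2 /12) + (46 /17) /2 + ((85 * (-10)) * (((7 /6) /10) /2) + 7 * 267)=333493 /204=1634.77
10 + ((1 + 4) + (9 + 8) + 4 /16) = 129 /4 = 32.25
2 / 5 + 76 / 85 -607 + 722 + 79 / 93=185204 / 1581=117.14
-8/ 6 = -4/ 3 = -1.33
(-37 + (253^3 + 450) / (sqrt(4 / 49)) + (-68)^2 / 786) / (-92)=-44551669519 / 72312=-616103.41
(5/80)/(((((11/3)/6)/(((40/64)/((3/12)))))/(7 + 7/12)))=1365/704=1.94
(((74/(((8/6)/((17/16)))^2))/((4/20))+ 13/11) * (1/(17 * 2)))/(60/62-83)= -164909429/1947815936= -0.08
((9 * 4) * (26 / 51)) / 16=39 / 34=1.15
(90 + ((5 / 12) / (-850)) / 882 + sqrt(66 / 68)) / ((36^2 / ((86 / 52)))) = 43 * sqrt(1122) / 1145664 + 6963213557 / 60628538880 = 0.12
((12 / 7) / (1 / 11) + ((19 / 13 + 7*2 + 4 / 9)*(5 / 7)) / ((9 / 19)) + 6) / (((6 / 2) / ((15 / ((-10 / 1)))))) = -51431 / 2106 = -24.42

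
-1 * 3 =-3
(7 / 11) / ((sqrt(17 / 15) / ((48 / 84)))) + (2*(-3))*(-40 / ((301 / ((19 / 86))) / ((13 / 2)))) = 1.49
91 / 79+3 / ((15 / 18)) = 1877 / 395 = 4.75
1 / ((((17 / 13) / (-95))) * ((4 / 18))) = -11115 / 34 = -326.91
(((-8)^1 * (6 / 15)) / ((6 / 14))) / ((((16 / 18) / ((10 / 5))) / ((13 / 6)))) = -182 / 5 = -36.40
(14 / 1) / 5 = 14 / 5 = 2.80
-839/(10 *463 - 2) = -839/4628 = -0.18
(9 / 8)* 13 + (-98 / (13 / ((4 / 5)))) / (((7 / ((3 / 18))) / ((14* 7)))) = 0.55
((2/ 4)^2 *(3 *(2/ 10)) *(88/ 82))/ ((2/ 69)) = 2277/ 410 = 5.55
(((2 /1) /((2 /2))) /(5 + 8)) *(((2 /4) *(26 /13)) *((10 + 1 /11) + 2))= 266 /143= 1.86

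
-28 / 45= -0.62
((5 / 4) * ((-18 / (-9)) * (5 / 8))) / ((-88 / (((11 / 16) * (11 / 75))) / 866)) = -4763 / 3072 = -1.55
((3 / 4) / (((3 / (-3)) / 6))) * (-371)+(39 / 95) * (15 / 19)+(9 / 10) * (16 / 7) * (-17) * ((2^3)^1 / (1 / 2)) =28056807 / 25270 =1110.28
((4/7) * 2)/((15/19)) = 152/105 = 1.45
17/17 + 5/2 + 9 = 25/2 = 12.50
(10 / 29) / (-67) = -0.01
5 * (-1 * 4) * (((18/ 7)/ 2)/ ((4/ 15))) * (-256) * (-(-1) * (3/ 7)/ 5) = 103680/ 49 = 2115.92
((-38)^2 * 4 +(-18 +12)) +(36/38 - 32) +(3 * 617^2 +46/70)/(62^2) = 3857429148/639065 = 6036.05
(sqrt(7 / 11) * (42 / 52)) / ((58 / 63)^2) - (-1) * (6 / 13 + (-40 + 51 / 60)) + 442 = 83349 * sqrt(77) / 962104 + 104861 / 260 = 404.07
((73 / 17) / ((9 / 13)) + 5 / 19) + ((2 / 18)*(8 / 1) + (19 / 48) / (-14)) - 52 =-29090027 / 651168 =-44.67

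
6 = 6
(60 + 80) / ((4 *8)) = 4.38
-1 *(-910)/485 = 182/97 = 1.88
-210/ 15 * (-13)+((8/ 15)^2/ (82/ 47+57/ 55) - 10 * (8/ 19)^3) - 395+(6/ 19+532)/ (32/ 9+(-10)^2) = -208.50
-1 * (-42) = 42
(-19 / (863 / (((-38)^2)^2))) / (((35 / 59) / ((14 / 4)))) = -1168718728 / 4315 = -270850.23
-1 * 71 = -71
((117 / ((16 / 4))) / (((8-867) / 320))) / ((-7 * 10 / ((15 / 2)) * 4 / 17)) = 29835 / 6013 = 4.96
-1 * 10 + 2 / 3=-28 / 3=-9.33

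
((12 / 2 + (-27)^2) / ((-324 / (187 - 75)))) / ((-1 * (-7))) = -980 / 27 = -36.30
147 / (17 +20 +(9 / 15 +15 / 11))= 3.77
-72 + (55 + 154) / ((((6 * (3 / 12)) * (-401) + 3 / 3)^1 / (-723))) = 215742 / 1201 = 179.64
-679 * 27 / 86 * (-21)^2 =-8084853 / 86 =-94009.92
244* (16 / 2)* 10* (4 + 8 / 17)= 1483520 / 17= 87265.88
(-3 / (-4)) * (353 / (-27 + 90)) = 353 / 84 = 4.20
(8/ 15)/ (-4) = -2/ 15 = -0.13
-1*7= -7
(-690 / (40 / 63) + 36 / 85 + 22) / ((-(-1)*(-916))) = 361871 / 311440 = 1.16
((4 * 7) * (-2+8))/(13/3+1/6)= 37.33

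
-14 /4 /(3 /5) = -35 /6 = -5.83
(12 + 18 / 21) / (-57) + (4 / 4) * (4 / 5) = 382 / 665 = 0.57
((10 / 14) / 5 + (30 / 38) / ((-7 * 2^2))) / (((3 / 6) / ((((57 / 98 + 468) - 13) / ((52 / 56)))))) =2723467 / 24206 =112.51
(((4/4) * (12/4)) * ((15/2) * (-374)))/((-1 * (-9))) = -935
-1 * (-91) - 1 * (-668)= 759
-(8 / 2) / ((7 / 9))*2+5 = -37 / 7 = -5.29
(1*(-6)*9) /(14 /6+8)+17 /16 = -2065 /496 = -4.16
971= 971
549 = 549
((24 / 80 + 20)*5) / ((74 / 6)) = 609 / 74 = 8.23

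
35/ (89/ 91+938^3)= 3185/ 75101724241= 0.00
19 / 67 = 0.28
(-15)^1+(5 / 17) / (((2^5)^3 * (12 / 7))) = -100270045 / 6684672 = -15.00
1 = 1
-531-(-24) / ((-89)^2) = -4206027 / 7921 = -531.00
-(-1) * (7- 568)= -561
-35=-35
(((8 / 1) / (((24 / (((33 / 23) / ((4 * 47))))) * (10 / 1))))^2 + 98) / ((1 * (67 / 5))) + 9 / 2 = 295973130201 / 25053947840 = 11.81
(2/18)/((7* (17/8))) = 8/1071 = 0.01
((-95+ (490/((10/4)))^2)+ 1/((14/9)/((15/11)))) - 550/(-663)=3912824947/102102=38322.71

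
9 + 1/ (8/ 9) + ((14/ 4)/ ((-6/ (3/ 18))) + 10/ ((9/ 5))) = 187/ 12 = 15.58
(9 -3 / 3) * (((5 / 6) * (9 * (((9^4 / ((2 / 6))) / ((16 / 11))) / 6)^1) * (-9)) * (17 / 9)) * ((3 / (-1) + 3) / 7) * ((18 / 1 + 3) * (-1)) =0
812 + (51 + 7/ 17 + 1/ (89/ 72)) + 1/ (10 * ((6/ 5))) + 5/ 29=455167625/ 526524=864.48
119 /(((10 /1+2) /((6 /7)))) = 8.50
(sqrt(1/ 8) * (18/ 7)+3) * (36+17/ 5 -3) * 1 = 117 * sqrt(2)/ 5+546/ 5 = 142.29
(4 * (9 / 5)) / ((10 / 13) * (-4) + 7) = 156 / 85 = 1.84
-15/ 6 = -5/ 2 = -2.50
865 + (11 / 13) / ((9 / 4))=101249 / 117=865.38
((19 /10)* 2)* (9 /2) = 171 /10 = 17.10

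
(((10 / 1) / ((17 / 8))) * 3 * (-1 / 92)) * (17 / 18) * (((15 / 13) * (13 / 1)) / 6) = -25 / 69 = -0.36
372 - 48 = 324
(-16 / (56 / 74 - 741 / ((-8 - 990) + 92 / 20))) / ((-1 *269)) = 2940464 / 74287309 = 0.04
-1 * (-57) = 57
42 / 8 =21 / 4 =5.25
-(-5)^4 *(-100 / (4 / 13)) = 203125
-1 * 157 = -157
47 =47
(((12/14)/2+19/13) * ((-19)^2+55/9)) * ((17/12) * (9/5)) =345032/195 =1769.39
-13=-13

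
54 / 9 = 6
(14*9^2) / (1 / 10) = 11340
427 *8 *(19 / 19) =3416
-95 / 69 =-1.38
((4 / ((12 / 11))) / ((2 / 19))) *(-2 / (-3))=209 / 9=23.22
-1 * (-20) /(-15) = -1.33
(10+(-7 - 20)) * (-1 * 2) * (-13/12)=-221/6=-36.83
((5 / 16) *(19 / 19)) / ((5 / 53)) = 53 / 16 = 3.31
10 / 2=5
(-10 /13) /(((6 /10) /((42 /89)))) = -0.61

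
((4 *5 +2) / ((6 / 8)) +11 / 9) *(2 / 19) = 550 / 171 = 3.22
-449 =-449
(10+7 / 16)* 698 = 58283 / 8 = 7285.38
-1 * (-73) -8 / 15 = 1087 / 15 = 72.47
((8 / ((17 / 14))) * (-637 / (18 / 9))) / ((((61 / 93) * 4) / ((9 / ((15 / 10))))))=-4976244 / 1037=-4798.69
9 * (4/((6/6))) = 36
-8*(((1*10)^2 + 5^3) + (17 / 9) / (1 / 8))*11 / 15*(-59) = 11219912 / 135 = 83110.46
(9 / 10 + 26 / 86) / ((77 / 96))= 2256 / 1505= 1.50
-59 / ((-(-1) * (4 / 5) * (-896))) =295 / 3584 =0.08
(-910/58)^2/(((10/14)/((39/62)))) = 11303565/52142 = 216.78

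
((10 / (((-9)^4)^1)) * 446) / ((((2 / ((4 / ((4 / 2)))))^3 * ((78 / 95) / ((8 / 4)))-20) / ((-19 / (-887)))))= -0.00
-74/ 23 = -3.22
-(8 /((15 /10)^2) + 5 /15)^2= -1225 /81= -15.12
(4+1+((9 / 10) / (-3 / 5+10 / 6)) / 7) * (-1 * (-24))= 3441 / 28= 122.89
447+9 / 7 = 3138 / 7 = 448.29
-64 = -64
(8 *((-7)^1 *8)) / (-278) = 224 / 139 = 1.61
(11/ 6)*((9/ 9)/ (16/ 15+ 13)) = 55/ 422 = 0.13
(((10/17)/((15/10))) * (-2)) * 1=-40/51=-0.78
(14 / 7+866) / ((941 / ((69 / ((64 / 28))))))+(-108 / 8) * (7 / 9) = 65289 / 3764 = 17.35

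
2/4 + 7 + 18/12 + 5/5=10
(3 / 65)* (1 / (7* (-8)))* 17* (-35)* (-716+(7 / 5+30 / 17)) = -181773 / 520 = -349.56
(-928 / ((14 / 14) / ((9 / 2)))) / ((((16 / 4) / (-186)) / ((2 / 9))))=43152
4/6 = 2/3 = 0.67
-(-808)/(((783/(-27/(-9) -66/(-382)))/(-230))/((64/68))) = -600634880/847467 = -708.74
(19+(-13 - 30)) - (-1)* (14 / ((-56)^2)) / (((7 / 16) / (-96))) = -1224 / 49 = -24.98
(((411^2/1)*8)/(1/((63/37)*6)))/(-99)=-56757456/407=-139453.21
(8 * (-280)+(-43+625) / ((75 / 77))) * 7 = -287434 / 25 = -11497.36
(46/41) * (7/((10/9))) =7.07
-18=-18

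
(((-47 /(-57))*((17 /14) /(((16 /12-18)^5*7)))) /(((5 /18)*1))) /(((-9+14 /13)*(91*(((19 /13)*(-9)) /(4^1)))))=-0.00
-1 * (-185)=185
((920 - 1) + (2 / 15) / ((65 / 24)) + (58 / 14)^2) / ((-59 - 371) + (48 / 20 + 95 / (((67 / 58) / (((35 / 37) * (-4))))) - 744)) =-18479933568 / 29268528835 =-0.63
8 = 8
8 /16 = 1 /2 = 0.50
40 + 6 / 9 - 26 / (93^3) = 32710492 / 804357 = 40.67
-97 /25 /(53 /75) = -5.49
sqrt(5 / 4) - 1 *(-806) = sqrt(5) / 2 + 806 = 807.12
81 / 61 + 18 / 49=5067 / 2989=1.70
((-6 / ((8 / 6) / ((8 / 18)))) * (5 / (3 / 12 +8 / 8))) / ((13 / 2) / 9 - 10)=144 / 167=0.86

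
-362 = -362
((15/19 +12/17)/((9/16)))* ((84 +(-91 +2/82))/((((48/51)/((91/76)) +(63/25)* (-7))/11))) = 152370400/12589419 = 12.10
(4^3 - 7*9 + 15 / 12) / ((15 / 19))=57 / 20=2.85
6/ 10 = 3/ 5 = 0.60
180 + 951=1131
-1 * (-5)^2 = -25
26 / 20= 13 / 10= 1.30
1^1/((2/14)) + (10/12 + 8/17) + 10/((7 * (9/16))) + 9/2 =16433/1071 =15.34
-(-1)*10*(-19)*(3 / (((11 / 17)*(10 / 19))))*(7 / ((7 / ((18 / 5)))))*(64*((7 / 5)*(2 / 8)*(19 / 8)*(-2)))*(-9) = -1586733624 / 275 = -5769940.45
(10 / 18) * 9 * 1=5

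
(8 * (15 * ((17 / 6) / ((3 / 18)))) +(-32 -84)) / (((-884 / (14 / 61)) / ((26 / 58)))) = -6734 / 30073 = -0.22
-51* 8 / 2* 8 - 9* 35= -1947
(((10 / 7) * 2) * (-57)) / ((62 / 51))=-29070 / 217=-133.96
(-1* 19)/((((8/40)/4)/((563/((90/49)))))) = -1048306/9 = -116478.44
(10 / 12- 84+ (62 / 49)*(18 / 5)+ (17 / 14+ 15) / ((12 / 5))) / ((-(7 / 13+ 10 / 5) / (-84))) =-2377.77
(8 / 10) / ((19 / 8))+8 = 792 / 95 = 8.34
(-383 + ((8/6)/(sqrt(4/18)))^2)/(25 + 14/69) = -25875/1739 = -14.88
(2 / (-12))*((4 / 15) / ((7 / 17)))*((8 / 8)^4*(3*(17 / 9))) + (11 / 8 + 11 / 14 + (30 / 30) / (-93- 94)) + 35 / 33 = 525971 / 201960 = 2.60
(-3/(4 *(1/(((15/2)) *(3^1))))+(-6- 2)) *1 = -199/8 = -24.88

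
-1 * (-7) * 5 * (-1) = -35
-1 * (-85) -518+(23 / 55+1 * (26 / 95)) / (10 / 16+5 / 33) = -8415323 / 19475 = -432.11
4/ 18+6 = 6.22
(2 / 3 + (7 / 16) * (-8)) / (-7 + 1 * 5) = 17 / 12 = 1.42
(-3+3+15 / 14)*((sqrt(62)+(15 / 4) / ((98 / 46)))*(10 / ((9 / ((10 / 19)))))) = 6.04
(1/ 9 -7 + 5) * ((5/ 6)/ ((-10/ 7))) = 119/ 108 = 1.10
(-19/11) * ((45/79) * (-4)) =3420/869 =3.94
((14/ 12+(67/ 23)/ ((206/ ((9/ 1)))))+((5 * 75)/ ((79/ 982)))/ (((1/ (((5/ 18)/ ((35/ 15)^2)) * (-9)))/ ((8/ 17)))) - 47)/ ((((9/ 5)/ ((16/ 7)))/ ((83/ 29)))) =-3269959500733840/ 854470267623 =-3826.89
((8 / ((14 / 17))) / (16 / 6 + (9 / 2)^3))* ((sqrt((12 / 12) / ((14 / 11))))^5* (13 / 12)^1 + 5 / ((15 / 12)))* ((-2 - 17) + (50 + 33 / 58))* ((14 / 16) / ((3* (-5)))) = -249016 / 326395 - 48962771* sqrt(154) / 5373767280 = -0.88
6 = 6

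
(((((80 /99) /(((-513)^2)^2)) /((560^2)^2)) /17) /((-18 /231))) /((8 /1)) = -1 /89323598268302598144000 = -0.00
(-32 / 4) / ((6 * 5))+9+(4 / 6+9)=92 / 5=18.40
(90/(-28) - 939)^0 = 1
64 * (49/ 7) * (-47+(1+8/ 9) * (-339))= -923776/ 3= -307925.33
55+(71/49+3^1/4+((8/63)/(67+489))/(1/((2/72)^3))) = 81793572559/1429983072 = 57.20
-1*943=-943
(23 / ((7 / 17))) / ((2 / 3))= 1173 / 14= 83.79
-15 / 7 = -2.14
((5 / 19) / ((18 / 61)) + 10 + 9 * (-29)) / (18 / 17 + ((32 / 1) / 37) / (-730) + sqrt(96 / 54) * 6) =-19638012145 / 711188316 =-27.61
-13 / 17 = -0.76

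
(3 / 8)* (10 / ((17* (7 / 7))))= 15 / 68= 0.22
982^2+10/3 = 2892982/3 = 964327.33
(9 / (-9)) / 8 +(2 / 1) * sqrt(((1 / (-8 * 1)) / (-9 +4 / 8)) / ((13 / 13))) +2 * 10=sqrt(17) / 17 +159 / 8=20.12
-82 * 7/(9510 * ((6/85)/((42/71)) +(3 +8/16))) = -68306/4095957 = -0.02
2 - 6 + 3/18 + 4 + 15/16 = 53/48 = 1.10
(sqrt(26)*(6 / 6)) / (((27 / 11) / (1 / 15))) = 11*sqrt(26) / 405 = 0.14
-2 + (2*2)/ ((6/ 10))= 14/ 3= 4.67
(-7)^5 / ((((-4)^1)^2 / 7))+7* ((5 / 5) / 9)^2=-9529457 / 1296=-7352.98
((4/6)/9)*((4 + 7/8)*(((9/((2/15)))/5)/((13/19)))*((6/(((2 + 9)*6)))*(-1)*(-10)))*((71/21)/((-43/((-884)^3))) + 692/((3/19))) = 351847620.32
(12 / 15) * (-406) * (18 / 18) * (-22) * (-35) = -250096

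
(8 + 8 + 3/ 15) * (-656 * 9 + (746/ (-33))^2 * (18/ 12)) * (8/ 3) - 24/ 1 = -134286888/ 605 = -221961.80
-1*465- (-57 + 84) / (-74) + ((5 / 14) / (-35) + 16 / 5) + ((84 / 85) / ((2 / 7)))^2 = -5887729422 / 13098925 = -449.48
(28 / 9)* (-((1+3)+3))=-21.78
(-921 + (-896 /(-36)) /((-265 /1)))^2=4825969782481 /5688225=848414.01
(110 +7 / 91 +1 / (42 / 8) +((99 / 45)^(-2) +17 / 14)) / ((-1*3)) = -37.23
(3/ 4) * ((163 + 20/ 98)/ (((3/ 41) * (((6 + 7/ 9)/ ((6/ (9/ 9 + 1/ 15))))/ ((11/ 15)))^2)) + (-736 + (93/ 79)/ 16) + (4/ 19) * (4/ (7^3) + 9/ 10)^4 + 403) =4577025014424435556013637/ 12369063670729027360000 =370.04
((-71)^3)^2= 128100283921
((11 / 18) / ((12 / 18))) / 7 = 11 / 84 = 0.13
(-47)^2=2209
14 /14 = 1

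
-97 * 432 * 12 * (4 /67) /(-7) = 2011392 /469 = 4288.68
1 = 1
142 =142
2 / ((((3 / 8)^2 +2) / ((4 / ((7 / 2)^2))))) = 2048 / 6713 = 0.31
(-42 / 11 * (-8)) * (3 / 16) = 5.73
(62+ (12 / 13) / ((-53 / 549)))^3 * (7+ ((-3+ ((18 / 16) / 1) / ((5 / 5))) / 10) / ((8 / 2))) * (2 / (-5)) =-524691349791625 / 1308331076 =-401038.67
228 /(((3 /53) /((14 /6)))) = 28196 /3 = 9398.67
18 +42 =60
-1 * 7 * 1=-7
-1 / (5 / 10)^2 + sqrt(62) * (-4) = -4 * sqrt(62) - 4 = -35.50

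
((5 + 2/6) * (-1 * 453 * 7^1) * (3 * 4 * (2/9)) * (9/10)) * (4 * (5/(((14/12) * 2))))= -347904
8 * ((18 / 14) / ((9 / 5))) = 40 / 7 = 5.71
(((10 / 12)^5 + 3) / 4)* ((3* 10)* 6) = 132265 / 864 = 153.08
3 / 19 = 0.16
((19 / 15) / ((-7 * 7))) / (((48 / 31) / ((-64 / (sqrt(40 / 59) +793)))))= 110230172 / 81810022455- 4712 * sqrt(590) / 81810022455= 0.00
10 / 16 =0.62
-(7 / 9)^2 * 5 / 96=-245 / 7776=-0.03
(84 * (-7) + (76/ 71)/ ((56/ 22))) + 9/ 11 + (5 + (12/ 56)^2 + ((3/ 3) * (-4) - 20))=-92720487/ 153076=-605.72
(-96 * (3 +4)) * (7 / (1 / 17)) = -79968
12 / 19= 0.63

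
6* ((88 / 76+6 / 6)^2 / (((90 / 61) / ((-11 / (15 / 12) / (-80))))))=1127951 / 541500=2.08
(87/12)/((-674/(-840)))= 3045/337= 9.04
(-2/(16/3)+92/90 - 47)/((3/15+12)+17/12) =-16687/4902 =-3.40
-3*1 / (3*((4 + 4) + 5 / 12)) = -12 / 101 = -0.12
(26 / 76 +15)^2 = 339889 / 1444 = 235.38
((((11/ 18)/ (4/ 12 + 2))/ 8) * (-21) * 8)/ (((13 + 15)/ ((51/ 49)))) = -561/ 2744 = -0.20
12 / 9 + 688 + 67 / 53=109805 / 159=690.60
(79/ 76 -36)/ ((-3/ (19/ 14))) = 2657/ 168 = 15.82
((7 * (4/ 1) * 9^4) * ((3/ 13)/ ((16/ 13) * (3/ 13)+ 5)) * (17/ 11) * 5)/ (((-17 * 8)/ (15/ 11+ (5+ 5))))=-1119470625/ 216106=-5180.19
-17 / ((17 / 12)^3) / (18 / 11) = -1056 / 289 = -3.65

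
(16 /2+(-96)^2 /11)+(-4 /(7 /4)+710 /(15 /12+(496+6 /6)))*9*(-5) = 135744064 /153461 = 884.55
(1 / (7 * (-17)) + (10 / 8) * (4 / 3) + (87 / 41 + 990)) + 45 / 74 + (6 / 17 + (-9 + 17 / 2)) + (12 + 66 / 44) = 1091522857 / 1083138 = 1007.74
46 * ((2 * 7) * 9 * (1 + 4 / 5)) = 52164 / 5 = 10432.80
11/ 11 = 1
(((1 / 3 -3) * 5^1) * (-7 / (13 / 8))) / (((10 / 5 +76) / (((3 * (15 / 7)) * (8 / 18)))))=3200 / 1521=2.10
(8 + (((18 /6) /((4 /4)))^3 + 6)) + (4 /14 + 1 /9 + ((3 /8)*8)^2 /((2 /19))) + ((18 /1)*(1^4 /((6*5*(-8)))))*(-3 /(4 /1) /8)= 10233527 /80640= 126.90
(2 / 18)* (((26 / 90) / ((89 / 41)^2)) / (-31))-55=-5469670378 / 99448155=-55.00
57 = 57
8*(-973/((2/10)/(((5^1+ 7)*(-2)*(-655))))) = -611822400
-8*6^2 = -288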